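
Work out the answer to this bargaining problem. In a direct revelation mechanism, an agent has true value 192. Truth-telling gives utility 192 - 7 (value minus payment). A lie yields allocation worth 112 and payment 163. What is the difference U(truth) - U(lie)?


Step 1: U(truth) = value - payment = 192 - 7 = 185
Step 2: U(lie) = allocation - payment = 112 - 163 = -51
Step 3: IC gap = 185 - (-51) = 236

236


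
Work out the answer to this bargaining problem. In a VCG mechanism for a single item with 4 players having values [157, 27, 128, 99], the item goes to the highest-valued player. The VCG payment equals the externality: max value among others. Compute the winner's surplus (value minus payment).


Step 1: The winner is the agent with the highest value: agent 0 with value 157
Step 2: Values of other agents: [27, 128, 99]
Step 3: VCG payment = max of others' values = 128
Step 4: Surplus = 157 - 128 = 29

29


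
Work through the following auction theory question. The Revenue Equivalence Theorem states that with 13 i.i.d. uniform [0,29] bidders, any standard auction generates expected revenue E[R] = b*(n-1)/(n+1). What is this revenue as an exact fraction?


Step 1: By Revenue Equivalence, expected revenue = b*(n-1)/(n+1)
Step 2: Substituting n = 13, b = 29
Step 3: Revenue = 29*(13-1)/(13+1) = 29*12/14
Step 4: Revenue = 348/14 = 174/7

174/7


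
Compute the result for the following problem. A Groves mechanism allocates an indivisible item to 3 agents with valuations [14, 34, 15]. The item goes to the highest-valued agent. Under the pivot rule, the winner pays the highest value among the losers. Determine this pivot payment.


Step 1: The efficient winner is agent 1 with value 34
Step 2: Other agents' values: [14, 15]
Step 3: Pivot payment = max(others) = 15
Step 4: The winner pays 15

15


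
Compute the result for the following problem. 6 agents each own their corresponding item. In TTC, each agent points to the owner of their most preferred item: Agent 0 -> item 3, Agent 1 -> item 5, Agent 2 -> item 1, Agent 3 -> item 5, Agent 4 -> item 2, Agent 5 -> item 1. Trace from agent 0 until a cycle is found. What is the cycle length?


Step 1: Trace the pointer graph from agent 0: 0 -> 3 -> 5 -> 1 -> 5
Step 2: A cycle is detected when we revisit agent 5
Step 3: The cycle is: 5 -> 1 -> 5
Step 4: Cycle length = 2

2


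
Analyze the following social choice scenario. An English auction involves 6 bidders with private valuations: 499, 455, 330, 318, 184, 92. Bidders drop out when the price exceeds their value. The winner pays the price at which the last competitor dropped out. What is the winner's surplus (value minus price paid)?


Step 1: Identify the highest value: 499
Step 2: Identify the second-highest value: 455
Step 3: The final price = second-highest value = 455
Step 4: Surplus = 499 - 455 = 44

44


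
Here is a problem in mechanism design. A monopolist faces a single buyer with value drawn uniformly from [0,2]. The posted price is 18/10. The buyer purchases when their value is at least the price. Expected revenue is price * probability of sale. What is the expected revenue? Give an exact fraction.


Step 1: Posted price r = 9/5, value support [0,2]
Step 2: P(v >= r) = (2 - 9/5)/2 = 1/10
Step 3: Expected revenue = r * P(v >= r) = 9/5 * 1/10
Step 4: Revenue = 9/50

9/50


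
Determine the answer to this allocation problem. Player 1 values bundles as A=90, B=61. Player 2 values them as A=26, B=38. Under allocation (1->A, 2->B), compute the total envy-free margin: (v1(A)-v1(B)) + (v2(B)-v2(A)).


Step 1: Player 1's margin = v1(A) - v1(B) = 90 - 61 = 29
Step 2: Player 2's margin = v2(B) - v2(A) = 38 - 26 = 12
Step 3: Total margin = 29 + 12 = 41

41


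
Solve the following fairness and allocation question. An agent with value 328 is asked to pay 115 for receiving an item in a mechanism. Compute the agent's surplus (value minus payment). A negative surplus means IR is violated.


Step 1: Surplus = value - payment = 328 - 115 = 213
Step 2: IR is satisfied (surplus >= 0)

213


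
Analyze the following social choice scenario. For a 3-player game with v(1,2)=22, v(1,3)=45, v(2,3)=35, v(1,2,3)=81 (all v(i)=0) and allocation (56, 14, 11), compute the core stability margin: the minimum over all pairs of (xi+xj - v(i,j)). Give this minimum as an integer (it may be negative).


Step 1: Slack for coalition (1,2): x1+x2 - v12 = 70 - 22 = 48
Step 2: Slack for coalition (1,3): x1+x3 - v13 = 67 - 45 = 22
Step 3: Slack for coalition (2,3): x2+x3 - v23 = 25 - 35 = -10
Step 4: Minimum slack = min(48, 22, -10) = -10, attained by (2,3); coalition (2,3) can block (slack < 0), so the allocation is not in the core

-10


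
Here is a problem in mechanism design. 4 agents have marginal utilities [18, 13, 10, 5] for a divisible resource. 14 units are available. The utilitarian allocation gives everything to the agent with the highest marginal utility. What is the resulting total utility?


Step 1: The marginal utilities are [18, 13, 10, 5]
Step 2: The highest marginal utility is 18
Step 3: All 14 units go to that agent
Step 4: Total utility = 18 * 14 = 252

252


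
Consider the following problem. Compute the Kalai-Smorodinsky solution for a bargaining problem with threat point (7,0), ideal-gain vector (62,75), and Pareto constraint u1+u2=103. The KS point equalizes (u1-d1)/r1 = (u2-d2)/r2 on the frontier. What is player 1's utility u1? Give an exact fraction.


Step 1: At the KS point, (u1-d1)/r1 = (u2-d2)/r2 = t and u1+u2 = 103
Step 2: u1 = d1 + r1*t and u2 = d2 + r2*t, so (d1 + r1*t) + (d2 + r2*t) = 103
Step 3: t = (103 - 7 - 0)/(62 + 75) = 96/137
Step 4: u1 = d1 + r1*t = 7 + 62 * 96/137 = 6911/137
Step 5: (Check: u2 = d2 + r2*t = 7200/137; u1+u2 = 6911/137 + 7200/137 = 103, on the frontier.)

6911/137


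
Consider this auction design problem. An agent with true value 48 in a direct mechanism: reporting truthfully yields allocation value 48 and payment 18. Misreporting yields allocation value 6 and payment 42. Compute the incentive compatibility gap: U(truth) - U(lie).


Step 1: U(truth) = value - payment = 48 - 18 = 30
Step 2: U(lie) = allocation - payment = 6 - 42 = -36
Step 3: IC gap = 30 - (-36) = 66

66


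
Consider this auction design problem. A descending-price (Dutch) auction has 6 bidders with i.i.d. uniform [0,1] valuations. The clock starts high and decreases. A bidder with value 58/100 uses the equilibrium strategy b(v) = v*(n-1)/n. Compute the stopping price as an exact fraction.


Step 1: Dutch auctions are strategically equivalent to first-price auctions
Step 2: The equilibrium bid is b(v) = v*(n-1)/n
Step 3: b = 29/50 * 5/6
Step 4: b = 29/60

29/60


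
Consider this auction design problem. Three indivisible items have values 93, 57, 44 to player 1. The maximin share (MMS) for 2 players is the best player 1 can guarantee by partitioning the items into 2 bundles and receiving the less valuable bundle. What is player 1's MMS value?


Step 1: Item values = 93, 57, 44
Step 2: Enumerate all 2-bundle partitions and take the smaller bundle:
  Partition 1: {93} vs {57,44} -> bundles 93, 101; min = 93
  Partition 2: {57} vs {93,44} -> bundles 57, 137; min = 57
  Partition 3: {44} vs {93,57} -> bundles 44, 150; min = 44
Step 3: MMS = max(93, 57, 44) = 93

93


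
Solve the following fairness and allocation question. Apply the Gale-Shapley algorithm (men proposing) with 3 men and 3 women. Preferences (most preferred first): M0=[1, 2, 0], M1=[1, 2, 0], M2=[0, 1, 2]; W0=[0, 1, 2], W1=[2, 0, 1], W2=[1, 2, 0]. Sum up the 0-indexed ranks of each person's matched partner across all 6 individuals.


Step 1: Run Gale-Shapley (men propose, women hold best offer):
  M0 proposes to W1; she accepts
  M1 proposes to W1; rejected
  M1 proposes to W2; she accepts
  M2 proposes to W0; she accepts
Step 2: Final matching: W0-M2, W1-M0, W2-M1
Step 3: 0-indexed ranks (man's rank of his match, then woman's): 0 + 2 + 0 + 1 + 1 + 0
Step 4: Total rank sum = 4

4


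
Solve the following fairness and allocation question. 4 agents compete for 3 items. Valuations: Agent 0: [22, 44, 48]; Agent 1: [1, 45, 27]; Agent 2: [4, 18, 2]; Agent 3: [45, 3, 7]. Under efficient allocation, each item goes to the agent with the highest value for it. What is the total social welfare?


Step 1: For each item, find the maximum value among all agents.
Step 2: Item 0 -> Agent 3 (value 45)
Step 3: Item 1 -> Agent 1 (value 45)
Step 4: Item 2 -> Agent 0 (value 48)
Step 5: Total welfare = 45 + 45 + 48 = 138

138


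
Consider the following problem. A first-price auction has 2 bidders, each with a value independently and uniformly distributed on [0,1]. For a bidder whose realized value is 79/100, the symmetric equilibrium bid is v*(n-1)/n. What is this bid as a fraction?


Step 1: The symmetric BNE bidding function is b(v) = v * (n-1) / n
Step 2: Substitute v = 79/100 and n = 2
Step 3: b = 79/100 * 1/2
Step 4: b = 79/200

79/200


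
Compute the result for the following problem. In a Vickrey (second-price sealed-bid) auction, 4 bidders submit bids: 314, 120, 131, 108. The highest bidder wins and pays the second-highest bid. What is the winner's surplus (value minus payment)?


Step 1: Sort bids in descending order: 314, 131, 120, 108
Step 2: The winning bid is the highest: 314
Step 3: The payment equals the second-highest bid: 131
Step 4: Surplus = winner's bid - payment = 314 - 131 = 183

183


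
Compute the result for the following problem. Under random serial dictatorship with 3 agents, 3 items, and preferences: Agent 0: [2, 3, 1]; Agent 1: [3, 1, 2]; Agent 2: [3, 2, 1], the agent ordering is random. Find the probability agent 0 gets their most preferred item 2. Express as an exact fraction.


Step 1: Agent 0 wants item 2
Step 2: There are 6 possible orderings of agents
Step 3: In 5 orderings, agent 0 gets item 2
Step 4: Probability = 5/6

5/6


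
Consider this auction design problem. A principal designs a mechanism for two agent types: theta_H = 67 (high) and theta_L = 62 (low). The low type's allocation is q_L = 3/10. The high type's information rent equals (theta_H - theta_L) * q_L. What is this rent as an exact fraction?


Step 1: theta_H - theta_L = 67 - 62 = 5
Step 2: Information rent = (theta_H - theta_L) * q_L
Step 3: = 5 * 3/10
Step 4: = 3/2

3/2


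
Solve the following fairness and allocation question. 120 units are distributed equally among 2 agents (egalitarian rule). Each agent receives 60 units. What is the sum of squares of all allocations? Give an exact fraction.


Step 1: Each agent's share = 120/2 = 60
Step 2: Square of each share = (60)^2 = 3600
Step 3: Sum of squares = 2 * 3600 = 7200

7200


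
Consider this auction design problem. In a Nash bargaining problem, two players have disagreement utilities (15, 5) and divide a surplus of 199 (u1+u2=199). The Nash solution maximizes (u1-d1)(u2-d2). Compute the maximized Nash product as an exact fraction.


Step 1: The Nash solution splits surplus symmetrically above the disagreement point
Step 2: u1 = (total + d1 - d2)/2 = (199 + 15 - 5)/2 = 209/2
Step 3: u2 = (total - d1 + d2)/2 = (199 - 15 + 5)/2 = 189/2
Step 4: Nash product = (209/2 - 15) * (189/2 - 5)
Step 5: = 179/2 * 179/2 = 32041/4

32041/4


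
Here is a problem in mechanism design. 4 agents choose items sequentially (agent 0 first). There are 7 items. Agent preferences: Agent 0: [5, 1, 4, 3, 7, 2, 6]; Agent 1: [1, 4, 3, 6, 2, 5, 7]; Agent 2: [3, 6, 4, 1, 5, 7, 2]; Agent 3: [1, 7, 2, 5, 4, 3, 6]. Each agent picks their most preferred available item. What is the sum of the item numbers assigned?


Step 1: Agent 0 picks item 5
Step 2: Agent 1 picks item 1
Step 3: Agent 2 picks item 3
Step 4: Agent 3 picks item 7
Step 5: Sum = 5 + 1 + 3 + 7 = 16

16


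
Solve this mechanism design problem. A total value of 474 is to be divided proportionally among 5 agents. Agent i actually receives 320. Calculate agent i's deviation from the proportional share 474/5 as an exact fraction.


Step 1: Proportional share = 474/5
Step 2: Agent's actual allocation = 320
Step 3: Excess = 320 - 474/5 = 1126/5

1126/5


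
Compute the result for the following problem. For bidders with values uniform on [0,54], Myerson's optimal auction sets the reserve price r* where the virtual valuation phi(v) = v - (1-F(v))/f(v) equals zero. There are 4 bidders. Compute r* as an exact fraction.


Step 1: For U[0,54], F(v) = v/54 and f(v) = 1/54
Step 2: phi(v) = v - (1 - v/54)/(1/54) = v - (54 - v) = 2v - 54
Step 3: Set phi(r*) = 0: 2r* - 54 = 0
Step 4: r* = 54/2 = 27 (the number of bidders n = 4 does not enter)

27


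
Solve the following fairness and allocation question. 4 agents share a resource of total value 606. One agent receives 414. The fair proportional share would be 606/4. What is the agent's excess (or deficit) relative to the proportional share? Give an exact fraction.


Step 1: Proportional share = 606/4 = 303/2
Step 2: Agent's actual allocation = 414
Step 3: Excess = 414 - 303/2 = 525/2

525/2


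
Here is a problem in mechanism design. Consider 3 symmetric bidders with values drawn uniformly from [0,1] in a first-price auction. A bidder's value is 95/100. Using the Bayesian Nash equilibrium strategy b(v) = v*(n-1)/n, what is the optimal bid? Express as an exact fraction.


Step 1: The symmetric BNE bidding function is b(v) = v * (n-1) / n
Step 2: Substitute v = 19/20 and n = 3
Step 3: b = 19/20 * 2/3
Step 4: b = 19/30

19/30


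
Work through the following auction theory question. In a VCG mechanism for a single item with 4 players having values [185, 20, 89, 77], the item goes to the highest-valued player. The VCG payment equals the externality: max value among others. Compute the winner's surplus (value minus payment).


Step 1: The winner is the agent with the highest value: agent 0 with value 185
Step 2: Values of other agents: [20, 89, 77]
Step 3: VCG payment = max of others' values = 89
Step 4: Surplus = 185 - 89 = 96

96


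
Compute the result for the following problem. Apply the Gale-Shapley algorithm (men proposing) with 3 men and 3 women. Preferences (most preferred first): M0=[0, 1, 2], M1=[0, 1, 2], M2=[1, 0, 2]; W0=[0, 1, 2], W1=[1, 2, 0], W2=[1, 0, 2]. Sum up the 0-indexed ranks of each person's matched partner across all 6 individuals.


Step 1: Run Gale-Shapley (men propose, women hold best offer):
  M0 proposes to W0; she accepts
  M1 proposes to W0; rejected
  M1 proposes to W1; she accepts
  M2 proposes to W1; rejected
  M2 proposes to W0; rejected
  M2 proposes to W2; she accepts
Step 2: Final matching: W0-M0, W1-M1, W2-M2
Step 3: 0-indexed ranks (man's rank of his match, then woman's): 0 + 0 + 1 + 0 + 2 + 2
Step 4: Total rank sum = 5

5


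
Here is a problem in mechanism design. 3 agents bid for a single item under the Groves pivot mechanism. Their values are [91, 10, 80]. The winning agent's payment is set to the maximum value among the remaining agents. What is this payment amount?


Step 1: The efficient winner is agent 0 with value 91
Step 2: Other agents' values: [10, 80]
Step 3: Pivot payment = max(others) = 80
Step 4: The winner pays 80

80


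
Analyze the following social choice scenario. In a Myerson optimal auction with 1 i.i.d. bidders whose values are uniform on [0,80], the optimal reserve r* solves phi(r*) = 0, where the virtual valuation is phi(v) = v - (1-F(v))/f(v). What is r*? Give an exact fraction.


Step 1: For U[0,80], F(v) = v/80 and f(v) = 1/80
Step 2: phi(v) = v - (1 - v/80)/(1/80) = v - (80 - v) = 2v - 80
Step 3: Set phi(r*) = 0: 2r* - 80 = 0
Step 4: r* = 80/2 = 40 (the number of bidders n = 1 does not enter)

40


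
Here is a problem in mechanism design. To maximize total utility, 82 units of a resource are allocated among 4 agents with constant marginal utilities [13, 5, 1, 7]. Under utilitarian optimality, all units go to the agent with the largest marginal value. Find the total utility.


Step 1: The marginal utilities are [13, 5, 1, 7]
Step 2: The highest marginal utility is 13
Step 3: All 82 units go to that agent
Step 4: Total utility = 13 * 82 = 1066

1066


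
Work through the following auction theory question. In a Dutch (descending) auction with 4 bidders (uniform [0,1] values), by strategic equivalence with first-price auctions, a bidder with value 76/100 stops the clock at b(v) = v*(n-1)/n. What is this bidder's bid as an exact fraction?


Step 1: Dutch auctions are strategically equivalent to first-price auctions
Step 2: The equilibrium bid is b(v) = v*(n-1)/n
Step 3: b = 19/25 * 3/4
Step 4: b = 57/100

57/100


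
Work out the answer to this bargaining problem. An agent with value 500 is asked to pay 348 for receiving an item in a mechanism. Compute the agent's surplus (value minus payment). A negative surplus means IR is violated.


Step 1: Surplus = value - payment = 500 - 348 = 152
Step 2: IR is satisfied (surplus >= 0)

152


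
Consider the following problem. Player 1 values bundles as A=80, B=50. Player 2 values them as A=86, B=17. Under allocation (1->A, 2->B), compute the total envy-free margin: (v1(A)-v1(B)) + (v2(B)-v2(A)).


Step 1: Player 1's margin = v1(A) - v1(B) = 80 - 50 = 30
Step 2: Player 2's margin = v2(B) - v2(A) = 17 - 86 = -69
Step 3: Total margin = 30 + -69 = -39

-39


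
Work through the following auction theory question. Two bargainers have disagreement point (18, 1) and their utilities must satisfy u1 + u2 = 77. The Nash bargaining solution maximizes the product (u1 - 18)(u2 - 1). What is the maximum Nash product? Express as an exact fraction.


Step 1: The Nash solution splits surplus symmetrically above the disagreement point
Step 2: u1 = (total + d1 - d2)/2 = (77 + 18 - 1)/2 = 47
Step 3: u2 = (total - d1 + d2)/2 = (77 - 18 + 1)/2 = 30
Step 4: Nash product = (47 - 18) * (30 - 1)
Step 5: = 29 * 29 = 841

841


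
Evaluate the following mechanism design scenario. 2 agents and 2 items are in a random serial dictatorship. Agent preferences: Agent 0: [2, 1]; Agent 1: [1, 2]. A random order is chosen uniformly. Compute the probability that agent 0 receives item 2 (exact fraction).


Step 1: Agent 0 wants item 2
Step 2: There are 2 possible orderings of agents
Step 3: In 2 orderings, agent 0 gets item 2
Step 4: Probability = 2/2 = 1

1


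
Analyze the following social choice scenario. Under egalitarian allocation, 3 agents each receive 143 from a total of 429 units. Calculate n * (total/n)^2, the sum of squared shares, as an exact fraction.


Step 1: Each agent's share = 429/3 = 143
Step 2: Square of each share = (143)^2 = 20449
Step 3: Sum of squares = 3 * 20449 = 61347

61347


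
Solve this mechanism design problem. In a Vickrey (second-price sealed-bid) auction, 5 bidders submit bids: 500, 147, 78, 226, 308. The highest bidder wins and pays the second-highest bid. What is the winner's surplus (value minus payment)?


Step 1: Sort bids in descending order: 500, 308, 226, 147, 78
Step 2: The winning bid is the highest: 500
Step 3: The payment equals the second-highest bid: 308
Step 4: Surplus = winner's bid - payment = 500 - 308 = 192

192


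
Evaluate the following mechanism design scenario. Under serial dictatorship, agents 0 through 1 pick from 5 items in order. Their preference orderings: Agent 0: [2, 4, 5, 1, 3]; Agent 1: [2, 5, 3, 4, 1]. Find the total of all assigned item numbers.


Step 1: Agent 0 picks item 2
Step 2: Agent 1 picks item 5
Step 3: Sum = 2 + 5 = 7

7


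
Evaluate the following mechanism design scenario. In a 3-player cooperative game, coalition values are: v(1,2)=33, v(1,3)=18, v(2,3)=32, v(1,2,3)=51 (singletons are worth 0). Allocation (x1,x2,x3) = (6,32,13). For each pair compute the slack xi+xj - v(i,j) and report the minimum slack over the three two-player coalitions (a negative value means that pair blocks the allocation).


Step 1: Slack for coalition (1,2): x1+x2 - v12 = 38 - 33 = 5
Step 2: Slack for coalition (1,3): x1+x3 - v13 = 19 - 18 = 1
Step 3: Slack for coalition (2,3): x2+x3 - v23 = 45 - 32 = 13
Step 4: Minimum slack = min(5, 1, 13) = 1, attained by (1,3); no pair can gain by deviating, so the allocation is in the core

1


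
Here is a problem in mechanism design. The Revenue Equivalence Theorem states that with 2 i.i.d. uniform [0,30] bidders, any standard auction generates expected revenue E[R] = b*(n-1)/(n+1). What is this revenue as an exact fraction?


Step 1: By Revenue Equivalence, expected revenue = b*(n-1)/(n+1)
Step 2: Substituting n = 2, b = 30
Step 3: Revenue = 30*(2-1)/(2+1) = 30*1/3
Step 4: Revenue = 30/3 = 10

10


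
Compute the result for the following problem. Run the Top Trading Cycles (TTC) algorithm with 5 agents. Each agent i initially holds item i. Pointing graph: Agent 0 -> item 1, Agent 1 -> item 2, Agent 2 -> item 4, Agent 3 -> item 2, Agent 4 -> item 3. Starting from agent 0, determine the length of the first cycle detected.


Step 1: Trace the pointer graph from agent 0: 0 -> 1 -> 2 -> 4 -> 3 -> 2
Step 2: A cycle is detected when we revisit agent 2
Step 3: The cycle is: 2 -> 4 -> 3 -> 2
Step 4: Cycle length = 3

3


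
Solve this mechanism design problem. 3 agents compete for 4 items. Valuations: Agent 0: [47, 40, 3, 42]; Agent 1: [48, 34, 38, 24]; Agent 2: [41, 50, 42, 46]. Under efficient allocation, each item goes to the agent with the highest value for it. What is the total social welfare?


Step 1: For each item, find the maximum value among all agents.
Step 2: Item 0 -> Agent 1 (value 48)
Step 3: Item 1 -> Agent 2 (value 50)
Step 4: Item 2 -> Agent 2 (value 42)
Step 5: Item 3 -> Agent 2 (value 46)
Step 6: Total welfare = 48 + 50 + 42 + 46 = 186

186


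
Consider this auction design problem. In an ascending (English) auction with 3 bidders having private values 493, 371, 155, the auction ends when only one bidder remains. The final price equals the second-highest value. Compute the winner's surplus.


Step 1: Identify the highest value: 493
Step 2: Identify the second-highest value: 371
Step 3: The final price = second-highest value = 371
Step 4: Surplus = 493 - 371 = 122

122


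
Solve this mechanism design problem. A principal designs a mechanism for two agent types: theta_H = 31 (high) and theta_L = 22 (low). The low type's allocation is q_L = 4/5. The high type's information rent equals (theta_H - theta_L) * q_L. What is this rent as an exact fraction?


Step 1: theta_H - theta_L = 31 - 22 = 9
Step 2: Information rent = (theta_H - theta_L) * q_L
Step 3: = 9 * 4/5
Step 4: = 36/5

36/5


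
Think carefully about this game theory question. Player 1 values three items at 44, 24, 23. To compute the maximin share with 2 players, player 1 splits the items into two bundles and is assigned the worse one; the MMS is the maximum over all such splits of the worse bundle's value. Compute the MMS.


Step 1: Item values = 44, 24, 23
Step 2: Enumerate all 2-bundle partitions and take the smaller bundle:
  Partition 1: {44} vs {24,23} -> bundles 44, 47; min = 44
  Partition 2: {24} vs {44,23} -> bundles 24, 67; min = 24
  Partition 3: {23} vs {44,24} -> bundles 23, 68; min = 23
Step 3: MMS = max(44, 24, 23) = 44

44


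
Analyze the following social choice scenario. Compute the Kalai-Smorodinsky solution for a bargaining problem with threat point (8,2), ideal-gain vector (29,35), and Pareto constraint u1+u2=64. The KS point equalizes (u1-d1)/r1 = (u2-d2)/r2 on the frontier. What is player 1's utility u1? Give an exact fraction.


Step 1: At the KS point, (u1-d1)/r1 = (u2-d2)/r2 = t and u1+u2 = 64
Step 2: u1 = d1 + r1*t and u2 = d2 + r2*t, so (d1 + r1*t) + (d2 + r2*t) = 64
Step 3: t = (64 - 8 - 2)/(29 + 35) = 54/64 = 27/32
Step 4: u1 = d1 + r1*t = 8 + 29 * 27/32 = 1039/32
Step 5: (Check: u2 = d2 + r2*t = 1009/32; u1+u2 = 1039/32 + 1009/32 = 64, on the frontier.)

1039/32


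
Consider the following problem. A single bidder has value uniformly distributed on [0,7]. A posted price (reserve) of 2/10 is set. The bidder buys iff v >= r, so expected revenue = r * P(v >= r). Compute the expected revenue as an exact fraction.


Step 1: Posted price r = 1/5, value support [0,7]
Step 2: P(v >= r) = (7 - 1/5)/7 = 34/35
Step 3: Expected revenue = r * P(v >= r) = 1/5 * 34/35
Step 4: Revenue = 34/175

34/175


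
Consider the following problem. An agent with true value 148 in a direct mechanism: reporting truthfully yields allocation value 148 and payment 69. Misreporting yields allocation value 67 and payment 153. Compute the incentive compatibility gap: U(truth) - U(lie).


Step 1: U(truth) = value - payment = 148 - 69 = 79
Step 2: U(lie) = allocation - payment = 67 - 153 = -86
Step 3: IC gap = 79 - (-86) = 165

165


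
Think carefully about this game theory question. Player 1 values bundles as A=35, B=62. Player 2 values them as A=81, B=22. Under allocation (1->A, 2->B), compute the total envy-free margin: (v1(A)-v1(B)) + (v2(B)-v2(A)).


Step 1: Player 1's margin = v1(A) - v1(B) = 35 - 62 = -27
Step 2: Player 2's margin = v2(B) - v2(A) = 22 - 81 = -59
Step 3: Total margin = -27 + -59 = -86

-86


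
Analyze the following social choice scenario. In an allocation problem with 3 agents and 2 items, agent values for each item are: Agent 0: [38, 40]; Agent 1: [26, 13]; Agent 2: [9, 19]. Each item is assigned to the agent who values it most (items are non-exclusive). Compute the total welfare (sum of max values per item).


Step 1: For each item, find the maximum value among all agents.
Step 2: Item 0 -> Agent 0 (value 38)
Step 3: Item 1 -> Agent 0 (value 40)
Step 4: Total welfare = 38 + 40 = 78

78


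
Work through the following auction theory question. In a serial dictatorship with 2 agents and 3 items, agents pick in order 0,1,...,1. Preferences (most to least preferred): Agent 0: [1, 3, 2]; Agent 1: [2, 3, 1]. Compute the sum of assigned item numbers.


Step 1: Agent 0 picks item 1
Step 2: Agent 1 picks item 2
Step 3: Sum = 1 + 2 = 3

3


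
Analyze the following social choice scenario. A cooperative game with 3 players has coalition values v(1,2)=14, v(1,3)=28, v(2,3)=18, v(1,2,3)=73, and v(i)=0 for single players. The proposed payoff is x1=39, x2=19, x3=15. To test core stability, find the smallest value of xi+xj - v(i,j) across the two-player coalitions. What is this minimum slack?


Step 1: Slack for coalition (1,2): x1+x2 - v12 = 58 - 14 = 44
Step 2: Slack for coalition (1,3): x1+x3 - v13 = 54 - 28 = 26
Step 3: Slack for coalition (2,3): x2+x3 - v23 = 34 - 18 = 16
Step 4: Minimum slack = min(44, 26, 16) = 16, attained by (2,3); no pair can gain by deviating, so the allocation is in the core

16


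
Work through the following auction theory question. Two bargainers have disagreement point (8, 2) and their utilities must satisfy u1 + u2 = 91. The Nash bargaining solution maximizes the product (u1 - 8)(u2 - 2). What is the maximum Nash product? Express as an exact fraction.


Step 1: The Nash solution splits surplus symmetrically above the disagreement point
Step 2: u1 = (total + d1 - d2)/2 = (91 + 8 - 2)/2 = 97/2
Step 3: u2 = (total - d1 + d2)/2 = (91 - 8 + 2)/2 = 85/2
Step 4: Nash product = (97/2 - 8) * (85/2 - 2)
Step 5: = 81/2 * 81/2 = 6561/4

6561/4


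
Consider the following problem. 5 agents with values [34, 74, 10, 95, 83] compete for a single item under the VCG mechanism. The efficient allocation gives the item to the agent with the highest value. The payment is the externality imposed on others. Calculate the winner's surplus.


Step 1: The winner is the agent with the highest value: agent 3 with value 95
Step 2: Values of other agents: [34, 74, 10, 83]
Step 3: VCG payment = max of others' values = 83
Step 4: Surplus = 95 - 83 = 12

12


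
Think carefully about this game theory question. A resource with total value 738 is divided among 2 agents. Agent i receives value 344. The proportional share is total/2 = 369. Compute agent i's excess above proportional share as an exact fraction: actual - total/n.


Step 1: Proportional share = 738/2 = 369
Step 2: Agent's actual allocation = 344
Step 3: Excess = 344 - 369 = -25

-25


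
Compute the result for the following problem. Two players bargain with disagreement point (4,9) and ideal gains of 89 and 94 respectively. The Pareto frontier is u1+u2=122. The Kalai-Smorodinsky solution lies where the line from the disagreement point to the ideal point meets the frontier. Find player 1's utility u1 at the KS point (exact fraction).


Step 1: At the KS point, (u1-d1)/r1 = (u2-d2)/r2 = t and u1+u2 = 122
Step 2: u1 = d1 + r1*t and u2 = d2 + r2*t, so (d1 + r1*t) + (d2 + r2*t) = 122
Step 3: t = (122 - 4 - 9)/(89 + 94) = 109/183
Step 4: u1 = d1 + r1*t = 4 + 89 * 109/183 = 10433/183
Step 5: (Check: u2 = d2 + r2*t = 11893/183; u1+u2 = 10433/183 + 11893/183 = 122, on the frontier.)

10433/183


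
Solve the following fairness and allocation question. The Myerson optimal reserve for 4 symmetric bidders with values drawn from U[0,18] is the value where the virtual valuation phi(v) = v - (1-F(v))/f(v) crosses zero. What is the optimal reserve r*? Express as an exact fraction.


Step 1: For U[0,18], F(v) = v/18 and f(v) = 1/18
Step 2: phi(v) = v - (1 - v/18)/(1/18) = v - (18 - v) = 2v - 18
Step 3: Set phi(r*) = 0: 2r* - 18 = 0
Step 4: r* = 18/2 = 9 (the number of bidders n = 4 does not enter)

9


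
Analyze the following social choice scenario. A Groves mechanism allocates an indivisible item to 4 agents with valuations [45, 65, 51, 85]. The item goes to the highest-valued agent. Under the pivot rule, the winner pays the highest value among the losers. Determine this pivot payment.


Step 1: The efficient winner is agent 3 with value 85
Step 2: Other agents' values: [45, 65, 51]
Step 3: Pivot payment = max(others) = 65
Step 4: The winner pays 65

65


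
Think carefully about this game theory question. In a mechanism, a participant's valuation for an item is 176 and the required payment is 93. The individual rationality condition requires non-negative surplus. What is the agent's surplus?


Step 1: Surplus = value - payment = 176 - 93 = 83
Step 2: IR is satisfied (surplus >= 0)

83


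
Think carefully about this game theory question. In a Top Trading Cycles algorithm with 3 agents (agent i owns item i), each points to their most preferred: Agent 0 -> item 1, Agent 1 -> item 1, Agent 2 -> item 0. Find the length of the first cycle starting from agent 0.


Step 1: Trace the pointer graph from agent 0: 0 -> 1 -> 1
Step 2: A cycle is detected when we revisit agent 1
Step 3: The cycle is: 1 -> 1
Step 4: Cycle length = 1

1


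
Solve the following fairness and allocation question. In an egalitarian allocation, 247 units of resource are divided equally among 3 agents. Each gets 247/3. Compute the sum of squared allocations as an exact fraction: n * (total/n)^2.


Step 1: Each agent's share = 247/3
Step 2: Square of each share = (247/3)^2 = 61009/9
Step 3: Sum of squares = 3 * 61009/9 = 61009/3

61009/3


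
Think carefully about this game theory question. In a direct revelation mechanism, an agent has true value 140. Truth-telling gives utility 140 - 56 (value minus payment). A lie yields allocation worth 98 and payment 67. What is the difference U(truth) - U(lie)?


Step 1: U(truth) = value - payment = 140 - 56 = 84
Step 2: U(lie) = allocation - payment = 98 - 67 = 31
Step 3: IC gap = 84 - 31 = 53

53


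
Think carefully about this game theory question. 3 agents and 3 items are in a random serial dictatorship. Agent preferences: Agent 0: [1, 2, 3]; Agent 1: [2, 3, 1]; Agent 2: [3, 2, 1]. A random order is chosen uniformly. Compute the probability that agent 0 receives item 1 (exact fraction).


Step 1: Agent 0 wants item 1
Step 2: There are 6 possible orderings of agents
Step 3: In 6 orderings, agent 0 gets item 1
Step 4: Probability = 6/6 = 1

1


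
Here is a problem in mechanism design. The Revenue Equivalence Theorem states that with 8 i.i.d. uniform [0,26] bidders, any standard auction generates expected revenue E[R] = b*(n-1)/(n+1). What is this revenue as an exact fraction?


Step 1: By Revenue Equivalence, expected revenue = b*(n-1)/(n+1)
Step 2: Substituting n = 8, b = 26
Step 3: Revenue = 26*(8-1)/(8+1) = 26*7/9
Step 4: Revenue = 182/9

182/9


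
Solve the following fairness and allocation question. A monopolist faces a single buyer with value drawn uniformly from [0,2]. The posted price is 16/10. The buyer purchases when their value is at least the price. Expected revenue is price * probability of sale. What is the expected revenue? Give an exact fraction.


Step 1: Posted price r = 8/5, value support [0,2]
Step 2: P(v >= r) = (2 - 8/5)/2 = 1/5
Step 3: Expected revenue = r * P(v >= r) = 8/5 * 1/5
Step 4: Revenue = 8/25

8/25


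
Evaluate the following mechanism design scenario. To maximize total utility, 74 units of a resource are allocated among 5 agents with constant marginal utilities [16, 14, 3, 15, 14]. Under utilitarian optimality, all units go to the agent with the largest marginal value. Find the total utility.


Step 1: The marginal utilities are [16, 14, 3, 15, 14]
Step 2: The highest marginal utility is 16
Step 3: All 74 units go to that agent
Step 4: Total utility = 16 * 74 = 1184

1184


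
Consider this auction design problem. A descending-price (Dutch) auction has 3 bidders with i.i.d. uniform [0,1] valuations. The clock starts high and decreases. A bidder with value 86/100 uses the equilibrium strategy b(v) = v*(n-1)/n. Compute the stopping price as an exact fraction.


Step 1: Dutch auctions are strategically equivalent to first-price auctions
Step 2: The equilibrium bid is b(v) = v*(n-1)/n
Step 3: b = 43/50 * 2/3
Step 4: b = 43/75

43/75


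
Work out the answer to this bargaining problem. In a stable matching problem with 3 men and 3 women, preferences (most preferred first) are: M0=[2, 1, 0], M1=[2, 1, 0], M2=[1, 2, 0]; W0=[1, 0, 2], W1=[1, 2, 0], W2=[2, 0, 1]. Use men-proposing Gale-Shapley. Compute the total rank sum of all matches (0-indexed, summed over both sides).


Step 1: Run Gale-Shapley (men propose, women hold best offer):
  M0 proposes to W2; she accepts
  M1 proposes to W2; rejected
  M1 proposes to W1; she accepts
  M2 proposes to W1; rejected
  M2 proposes to W2; she switches from M0
  M0 proposes to W1; rejected
  M0 proposes to W0; she accepts
Step 2: Final matching: W0-M0, W1-M1, W2-M2
Step 3: 0-indexed ranks (man's rank of his match, then woman's): 2 + 1 + 1 + 0 + 1 + 0
Step 4: Total rank sum = 5

5


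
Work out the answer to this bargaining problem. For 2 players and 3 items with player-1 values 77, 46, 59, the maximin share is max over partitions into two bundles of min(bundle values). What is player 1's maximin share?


Step 1: Item values = 77, 46, 59
Step 2: Enumerate all 2-bundle partitions and take the smaller bundle:
  Partition 1: {77} vs {46,59} -> bundles 77, 105; min = 77
  Partition 2: {46} vs {77,59} -> bundles 46, 136; min = 46
  Partition 3: {59} vs {77,46} -> bundles 59, 123; min = 59
Step 3: MMS = max(77, 46, 59) = 77

77


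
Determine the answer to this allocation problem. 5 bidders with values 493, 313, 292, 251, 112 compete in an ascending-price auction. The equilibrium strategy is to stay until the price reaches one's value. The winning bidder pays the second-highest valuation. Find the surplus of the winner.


Step 1: Identify the highest value: 493
Step 2: Identify the second-highest value: 313
Step 3: The final price = second-highest value = 313
Step 4: Surplus = 493 - 313 = 180

180


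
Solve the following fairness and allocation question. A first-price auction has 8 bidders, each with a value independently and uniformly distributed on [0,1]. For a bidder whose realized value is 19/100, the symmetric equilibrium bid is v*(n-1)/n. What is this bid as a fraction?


Step 1: The symmetric BNE bidding function is b(v) = v * (n-1) / n
Step 2: Substitute v = 19/100 and n = 8
Step 3: b = 19/100 * 7/8
Step 4: b = 133/800

133/800


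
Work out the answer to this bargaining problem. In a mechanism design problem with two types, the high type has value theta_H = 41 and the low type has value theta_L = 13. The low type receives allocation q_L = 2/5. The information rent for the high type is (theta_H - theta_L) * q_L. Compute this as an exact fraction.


Step 1: theta_H - theta_L = 41 - 13 = 28
Step 2: Information rent = (theta_H - theta_L) * q_L
Step 3: = 28 * 2/5
Step 4: = 56/5

56/5


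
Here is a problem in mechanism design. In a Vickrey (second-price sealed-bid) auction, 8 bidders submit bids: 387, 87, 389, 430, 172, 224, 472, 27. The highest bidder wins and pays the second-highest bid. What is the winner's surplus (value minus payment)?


Step 1: Sort bids in descending order: 472, 430, 389, 387, 224, 172, 87, 27
Step 2: The winning bid is the highest: 472
Step 3: The payment equals the second-highest bid: 430
Step 4: Surplus = winner's bid - payment = 472 - 430 = 42

42


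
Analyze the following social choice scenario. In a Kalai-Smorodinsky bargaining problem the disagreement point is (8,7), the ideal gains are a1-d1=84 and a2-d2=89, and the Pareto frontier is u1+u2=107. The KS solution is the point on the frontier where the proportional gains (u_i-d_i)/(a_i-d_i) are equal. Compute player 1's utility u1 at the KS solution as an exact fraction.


Step 1: At the KS point, (u1-d1)/r1 = (u2-d2)/r2 = t and u1+u2 = 107
Step 2: u1 = d1 + r1*t and u2 = d2 + r2*t, so (d1 + r1*t) + (d2 + r2*t) = 107
Step 3: t = (107 - 8 - 7)/(84 + 89) = 92/173
Step 4: u1 = d1 + r1*t = 8 + 84 * 92/173 = 9112/173
Step 5: (Check: u2 = d2 + r2*t = 9399/173; u1+u2 = 9112/173 + 9399/173 = 107, on the frontier.)

9112/173


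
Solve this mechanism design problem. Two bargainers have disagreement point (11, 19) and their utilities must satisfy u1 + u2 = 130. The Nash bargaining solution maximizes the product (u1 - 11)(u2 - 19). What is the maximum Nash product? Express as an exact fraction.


Step 1: The Nash solution splits surplus symmetrically above the disagreement point
Step 2: u1 = (total + d1 - d2)/2 = (130 + 11 - 19)/2 = 61
Step 3: u2 = (total - d1 + d2)/2 = (130 - 11 + 19)/2 = 69
Step 4: Nash product = (61 - 11) * (69 - 19)
Step 5: = 50 * 50 = 2500

2500


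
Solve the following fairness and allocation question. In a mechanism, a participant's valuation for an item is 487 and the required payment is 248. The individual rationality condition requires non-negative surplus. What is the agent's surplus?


Step 1: Surplus = value - payment = 487 - 248 = 239
Step 2: IR is satisfied (surplus >= 0)

239


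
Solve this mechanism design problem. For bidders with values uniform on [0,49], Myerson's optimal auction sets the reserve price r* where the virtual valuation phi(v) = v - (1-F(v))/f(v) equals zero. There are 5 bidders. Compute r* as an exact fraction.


Step 1: For U[0,49], F(v) = v/49 and f(v) = 1/49
Step 2: phi(v) = v - (1 - v/49)/(1/49) = v - (49 - v) = 2v - 49
Step 3: Set phi(r*) = 0: 2r* - 49 = 0
Step 4: r* = 49/2 (the number of bidders n = 5 does not enter)

49/2


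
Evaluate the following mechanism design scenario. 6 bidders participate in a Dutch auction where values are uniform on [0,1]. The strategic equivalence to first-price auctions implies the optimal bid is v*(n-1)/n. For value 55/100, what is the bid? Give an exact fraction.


Step 1: Dutch auctions are strategically equivalent to first-price auctions
Step 2: The equilibrium bid is b(v) = v*(n-1)/n
Step 3: b = 11/20 * 5/6
Step 4: b = 11/24

11/24


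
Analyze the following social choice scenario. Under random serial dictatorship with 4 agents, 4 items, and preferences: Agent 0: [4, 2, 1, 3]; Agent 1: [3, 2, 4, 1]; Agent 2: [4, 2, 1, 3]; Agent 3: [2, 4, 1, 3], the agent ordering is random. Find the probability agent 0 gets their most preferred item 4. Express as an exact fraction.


Step 1: Agent 0 wants item 4
Step 2: There are 24 possible orderings of agents
Step 3: In 12 orderings, agent 0 gets item 4
Step 4: Probability = 12/24 = 1/2

1/2


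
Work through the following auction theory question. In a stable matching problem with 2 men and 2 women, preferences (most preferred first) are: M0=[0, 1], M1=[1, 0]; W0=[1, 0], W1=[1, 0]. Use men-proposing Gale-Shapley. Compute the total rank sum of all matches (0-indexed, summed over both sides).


Step 1: Run Gale-Shapley (men propose, women hold best offer):
  M0 proposes to W0; she accepts
  M1 proposes to W1; she accepts
Step 2: Final matching: W0-M0, W1-M1
Step 3: 0-indexed ranks (man's rank of his match, then woman's): 0 + 1 + 0 + 0
Step 4: Total rank sum = 1

1
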